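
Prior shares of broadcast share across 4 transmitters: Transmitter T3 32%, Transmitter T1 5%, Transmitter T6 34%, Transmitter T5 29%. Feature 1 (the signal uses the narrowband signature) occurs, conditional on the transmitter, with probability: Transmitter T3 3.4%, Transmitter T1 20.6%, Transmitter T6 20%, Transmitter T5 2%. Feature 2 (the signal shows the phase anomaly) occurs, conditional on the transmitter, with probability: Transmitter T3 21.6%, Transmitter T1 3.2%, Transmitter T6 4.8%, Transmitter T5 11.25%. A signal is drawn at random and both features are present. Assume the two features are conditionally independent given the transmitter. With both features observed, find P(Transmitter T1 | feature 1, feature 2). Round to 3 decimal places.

0.050

Compute prior × likelihood for every hypothesis:
  Transmitter T3: 0.32 × 0.034 × 0.216 = 0.00235008
  Transmitter T1: 0.05 × 0.206 × 0.032 = 0.0003296
  Transmitter T6: 0.34 × 0.2 × 0.048 = 0.003264
  Transmitter T5: 0.29 × 0.02 × 0.1125 = 0.0006525
Sum = 0.00659618.
P(Transmitter T1 | evidence) = 0.0003296 / 0.00659618 ≈ 0.050.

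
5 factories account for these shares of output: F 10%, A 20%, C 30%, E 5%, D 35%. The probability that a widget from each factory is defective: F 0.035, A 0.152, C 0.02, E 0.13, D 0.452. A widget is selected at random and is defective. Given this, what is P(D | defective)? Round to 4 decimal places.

0.7732

By Bayes' rule, posterior ∝ prior × likelihood:
  F: 0.1 × 0.035 = 0.0035
  A: 0.2 × 0.152 = 0.0304
  C: 0.3 × 0.02 = 0.006
  E: 0.05 × 0.13 = 0.0065
  D: 0.35 × 0.452 = 0.1582
Total = 0.2046.
P(D | evidence) = 0.1582 / 0.2046 ≈ 0.7732.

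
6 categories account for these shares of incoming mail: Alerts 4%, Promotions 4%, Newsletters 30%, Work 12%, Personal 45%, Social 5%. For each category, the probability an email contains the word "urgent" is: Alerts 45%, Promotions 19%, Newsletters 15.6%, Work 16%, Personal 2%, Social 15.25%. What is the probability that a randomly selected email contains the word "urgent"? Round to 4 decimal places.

0.1082

By Bayes' rule, posterior ∝ prior × likelihood:
  Alerts: 0.04 × 0.45 = 0.018
  Promotions: 0.04 × 0.19 = 0.0076
  Newsletters: 0.3 × 0.156 = 0.0468
  Work: 0.12 × 0.16 = 0.0192
  Personal: 0.45 × 0.02 = 0.009
  Social: 0.05 × 0.1525 = 0.007625
P(urgent-flag) = 0.018 + 0.0076 + 0.0468 + 0.0192 + 0.009 + 0.007625 = 0.108225 → 0.1082.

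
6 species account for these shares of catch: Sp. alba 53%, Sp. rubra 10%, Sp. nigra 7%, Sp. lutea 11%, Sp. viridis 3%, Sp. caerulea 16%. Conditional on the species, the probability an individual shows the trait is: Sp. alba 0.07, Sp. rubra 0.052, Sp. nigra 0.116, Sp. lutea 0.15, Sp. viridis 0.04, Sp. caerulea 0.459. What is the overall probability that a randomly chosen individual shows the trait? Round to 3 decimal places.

0.142

Prior × likelihood for each hypothesis:
  Sp. alba: 0.53 × 0.07 = 0.0371
  Sp. rubra: 0.1 × 0.052 = 0.0052
  Sp. nigra: 0.07 × 0.116 = 0.00812
  Sp. lutea: 0.11 × 0.15 = 0.0165
  Sp. viridis: 0.03 × 0.04 = 0.0012
  Sp. caerulea: 0.16 × 0.459 = 0.07344
P(trait) = 0.0371 + 0.0052 + 0.00812 + 0.0165 + 0.0012 + 0.07344 = 0.14156 → 0.142.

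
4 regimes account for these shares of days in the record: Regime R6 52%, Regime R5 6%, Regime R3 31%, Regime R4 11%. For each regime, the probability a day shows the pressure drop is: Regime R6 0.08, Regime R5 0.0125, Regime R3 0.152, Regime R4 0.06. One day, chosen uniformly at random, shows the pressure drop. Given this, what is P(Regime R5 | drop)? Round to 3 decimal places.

Prior × likelihood for each hypothesis:
  Regime R6: 0.52 × 0.08 = 0.0416
  Regime R5: 0.06 × 0.0125 = 0.00075
  Regime R3: 0.31 × 0.152 = 0.04712
  Regime R4: 0.11 × 0.06 = 0.0066
Total = 0.09607.
P(Regime R5 | evidence) = 0.00075 / 0.09607 ≈ 0.008.

0.008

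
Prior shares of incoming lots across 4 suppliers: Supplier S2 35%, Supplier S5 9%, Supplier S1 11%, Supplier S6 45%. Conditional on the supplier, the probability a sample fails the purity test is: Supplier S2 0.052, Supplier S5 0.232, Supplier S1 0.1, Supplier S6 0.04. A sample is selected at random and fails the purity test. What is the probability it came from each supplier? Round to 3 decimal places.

Supplier S2 0.267, Supplier S5 0.307, Supplier S1 0.162, Supplier S6 0.264

Compute prior × likelihood for every hypothesis:
  Supplier S2: 0.35 × 0.052 = 0.0182
  Supplier S5: 0.09 × 0.232 = 0.02088
  Supplier S1: 0.11 × 0.1 = 0.011
  Supplier S6: 0.45 × 0.04 = 0.018
Normalizing constant = 0.06808.
P(Supplier S2 | off-spec) = 0.0182/0.06808 ≈ 0.267
P(Supplier S5 | off-spec) = 0.02088/0.06808 ≈ 0.307
P(Supplier S1 | off-spec) = 0.011/0.06808 ≈ 0.162
P(Supplier S6 | off-spec) = 0.018/0.06808 ≈ 0.264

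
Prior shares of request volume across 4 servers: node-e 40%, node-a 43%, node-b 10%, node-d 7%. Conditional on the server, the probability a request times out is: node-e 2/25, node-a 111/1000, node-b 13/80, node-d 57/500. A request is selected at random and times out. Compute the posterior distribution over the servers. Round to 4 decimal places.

node-e 0.3078, node-a 0.4591, node-b 0.1563, node-d 0.0768

By Bayes' rule, posterior ∝ prior × likelihood:
  node-e: 0.4 × 0.08 = 0.032
  node-a: 0.43 × 0.111 = 0.04773
  node-b: 0.1 × 0.1625 = 0.01625
  node-d: 0.07 × 0.114 = 0.00798
Normalizing constant = 0.10396.
P(node-e | timeout) = 0.032/0.10396 ≈ 0.3078
P(node-a | timeout) = 0.04773/0.10396 ≈ 0.4591
P(node-b | timeout) = 0.01625/0.10396 ≈ 0.1563
P(node-d | timeout) = 0.00798/0.10396 ≈ 0.0768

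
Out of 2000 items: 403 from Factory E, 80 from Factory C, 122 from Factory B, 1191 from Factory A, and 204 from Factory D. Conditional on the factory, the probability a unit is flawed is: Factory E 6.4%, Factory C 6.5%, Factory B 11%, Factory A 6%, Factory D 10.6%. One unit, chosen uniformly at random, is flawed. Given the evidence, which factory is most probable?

Prior × likelihood for each hypothesis:
  Factory E: 0.2015 × 0.064 = 0.012896
  Factory C: 0.04 × 0.065 = 0.0026
  Factory B: 0.061 × 0.11 = 0.00671
  Factory A: 0.5955 × 0.06 = 0.03573
  Factory D: 0.102 × 0.106 = 0.010812
Sum = 0.068748.
Largest term belongs to Factory A, so Factory A is most probable.

Factory A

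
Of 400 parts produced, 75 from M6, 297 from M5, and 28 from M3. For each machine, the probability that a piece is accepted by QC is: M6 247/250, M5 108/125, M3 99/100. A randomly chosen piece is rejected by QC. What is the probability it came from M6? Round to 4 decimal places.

Taking complements, P(rejected | each) = M6 0.012, M5 0.136, M3 0.01.
Prior × likelihood for each hypothesis:
  M6: 0.1875 × 0.012 = 0.00225
  M5: 0.7425 × 0.136 = 0.10098
  M3: 0.07 × 0.01 = 0.0007
Sum = 0.10393.
P(M6 | evidence) = 0.00225 / 0.10393 ≈ 0.0216.

0.0216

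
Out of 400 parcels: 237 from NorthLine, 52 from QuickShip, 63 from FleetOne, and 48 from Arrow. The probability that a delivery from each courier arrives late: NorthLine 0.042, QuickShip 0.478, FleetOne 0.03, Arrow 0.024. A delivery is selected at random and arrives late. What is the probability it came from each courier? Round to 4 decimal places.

NorthLine 0.2630, QuickShip 0.6567, FleetOne 0.0499, Arrow 0.0304

Unnormalized posteriors (prior × likelihood):
  NorthLine: 0.5925 × 0.042 = 0.024885
  QuickShip: 0.13 × 0.478 = 0.06214
  FleetOne: 0.1575 × 0.03 = 0.004725
  Arrow: 0.12 × 0.024 = 0.00288
Total = 0.09463.
P(NorthLine | late) = 0.024885/0.09463 ≈ 0.2630
P(QuickShip | late) = 0.06214/0.09463 ≈ 0.6567
P(FleetOne | late) = 0.004725/0.09463 ≈ 0.0499
P(Arrow | late) = 0.00288/0.09463 ≈ 0.0304
(Check: 0.2630+0.6567+0.0499+0.0304 = 1.0000.)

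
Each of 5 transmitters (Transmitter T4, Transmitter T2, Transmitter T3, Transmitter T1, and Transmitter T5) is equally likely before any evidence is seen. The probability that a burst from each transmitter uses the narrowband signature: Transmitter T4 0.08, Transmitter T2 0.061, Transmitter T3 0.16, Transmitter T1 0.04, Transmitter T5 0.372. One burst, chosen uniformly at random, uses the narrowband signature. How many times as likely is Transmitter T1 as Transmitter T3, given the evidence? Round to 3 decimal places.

Since the prior is uniform, the posterior is proportional to the likelihood:
  Transmitter T4: 0.08
  Transmitter T2: 0.061
  Transmitter T3: 0.16
  Transmitter T1: 0.04
  Transmitter T5: 0.372
Total = 0.713.
The ratio is 0.04 / 0.16 (the normalizer cancels) = 0.250.

0.250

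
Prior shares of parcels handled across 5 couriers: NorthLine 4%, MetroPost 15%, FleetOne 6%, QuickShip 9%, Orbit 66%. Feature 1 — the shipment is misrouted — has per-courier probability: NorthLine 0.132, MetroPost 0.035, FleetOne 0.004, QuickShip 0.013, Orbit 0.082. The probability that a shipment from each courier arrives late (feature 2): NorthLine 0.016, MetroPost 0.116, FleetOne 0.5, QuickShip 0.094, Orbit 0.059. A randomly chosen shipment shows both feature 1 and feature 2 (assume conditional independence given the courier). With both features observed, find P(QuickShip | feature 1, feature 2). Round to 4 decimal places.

0.0267

Prior × likelihood for each hypothesis:
  NorthLine: 0.04 × 0.132 × 0.016 = 0.00008448
  MetroPost: 0.15 × 0.035 × 0.116 = 0.000609
  FleetOne: 0.06 × 0.004 × 0.5 = 0.00012
  QuickShip: 0.09 × 0.013 × 0.094 = 0.00010998
  Orbit: 0.66 × 0.082 × 0.059 = 0.00319308
Normalizing constant = 0.00411654.
P(QuickShip | evidence) = 0.00010998 / 0.00411654 ≈ 0.0267.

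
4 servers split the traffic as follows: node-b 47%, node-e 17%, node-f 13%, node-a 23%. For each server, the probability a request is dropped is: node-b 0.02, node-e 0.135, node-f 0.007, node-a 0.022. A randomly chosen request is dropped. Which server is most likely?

node-e

Unnormalized posteriors (prior × likelihood):
  node-b: 0.47 × 0.02 = 0.0094
  node-e: 0.17 × 0.135 = 0.02295
  node-f: 0.13 × 0.007 = 0.00091
  node-a: 0.23 × 0.022 = 0.00506
Normalizing constant = 0.03832.
Largest term belongs to node-e, so node-e is most probable.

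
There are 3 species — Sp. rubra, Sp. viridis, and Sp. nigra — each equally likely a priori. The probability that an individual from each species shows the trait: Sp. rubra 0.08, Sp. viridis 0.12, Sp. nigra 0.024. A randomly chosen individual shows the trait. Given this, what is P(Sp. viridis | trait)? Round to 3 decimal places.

0.536

With a uniform prior (1/3 each), posterior ∝ likelihood:
  Sp. rubra: 0.08
  Sp. viridis: 0.12
  Sp. nigra: 0.024
Sum = 0.224.
P(Sp. viridis | evidence) = 0.12 / 0.224 ≈ 0.536.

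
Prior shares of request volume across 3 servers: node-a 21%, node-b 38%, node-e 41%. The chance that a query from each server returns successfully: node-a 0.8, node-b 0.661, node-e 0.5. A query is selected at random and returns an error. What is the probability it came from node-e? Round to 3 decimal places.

0.545

Taking complements, P(error | each) = node-a 0.2, node-b 0.339, node-e 0.5.
Prior × likelihood for each hypothesis:
  node-a: 0.21 × 0.2 = 0.042
  node-b: 0.38 × 0.339 = 0.12882
  node-e: 0.41 × 0.5 = 0.205
Normalizing constant = 0.37582.
P(node-e | evidence) = 0.205 / 0.37582 ≈ 0.545.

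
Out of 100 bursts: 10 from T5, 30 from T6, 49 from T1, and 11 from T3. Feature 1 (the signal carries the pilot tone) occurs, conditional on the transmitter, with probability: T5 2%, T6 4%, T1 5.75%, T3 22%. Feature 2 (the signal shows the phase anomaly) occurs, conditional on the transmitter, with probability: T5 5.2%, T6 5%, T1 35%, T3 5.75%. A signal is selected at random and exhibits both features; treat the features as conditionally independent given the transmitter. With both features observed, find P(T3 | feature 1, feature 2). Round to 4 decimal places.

Compute prior × likelihood for every hypothesis:
  T5: 0.1 × 0.02 × 0.052 = 0.000104
  T6: 0.3 × 0.04 × 0.05 = 0.0006
  T1: 0.49 × 0.0575 × 0.35 = 0.00986125
  T3: 0.11 × 0.22 × 0.0575 = 0.0013915
Sum = 0.01195675.
P(T3 | evidence) = 0.0013915 / 0.01195675 ≈ 0.1164.

0.1164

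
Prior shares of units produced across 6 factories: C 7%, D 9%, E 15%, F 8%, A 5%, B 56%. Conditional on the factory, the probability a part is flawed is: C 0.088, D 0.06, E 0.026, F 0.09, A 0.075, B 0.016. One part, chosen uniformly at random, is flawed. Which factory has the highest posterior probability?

B

Unnormalized posteriors (prior × likelihood):
  C: 0.07 × 0.088 = 0.00616
  D: 0.09 × 0.06 = 0.0054
  E: 0.15 × 0.026 = 0.0039
  F: 0.08 × 0.09 = 0.0072
  A: 0.05 × 0.075 = 0.00375
  B: 0.56 × 0.016 = 0.00896
Total = 0.03537.
Largest term belongs to B, so B is most probable.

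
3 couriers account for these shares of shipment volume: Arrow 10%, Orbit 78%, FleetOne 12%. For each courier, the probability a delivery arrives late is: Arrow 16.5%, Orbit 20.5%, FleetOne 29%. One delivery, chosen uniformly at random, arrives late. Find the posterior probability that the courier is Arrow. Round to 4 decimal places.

Compute prior × likelihood for every hypothesis:
  Arrow: 0.1 × 0.165 = 0.0165
  Orbit: 0.78 × 0.205 = 0.1599
  FleetOne: 0.12 × 0.29 = 0.0348
Normalizing constant = 0.2112.
P(Arrow | evidence) = 0.0165 / 0.2112 ≈ 0.0781.

0.0781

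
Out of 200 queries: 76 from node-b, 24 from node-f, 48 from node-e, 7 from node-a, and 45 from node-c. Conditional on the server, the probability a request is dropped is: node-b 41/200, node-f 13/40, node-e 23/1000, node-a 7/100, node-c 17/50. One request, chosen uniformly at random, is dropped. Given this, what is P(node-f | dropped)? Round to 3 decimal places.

Prior × likelihood for each hypothesis:
  node-b: 0.38 × 0.205 = 0.0779
  node-f: 0.12 × 0.325 = 0.039
  node-e: 0.24 × 0.023 = 0.00552
  node-a: 0.035 × 0.07 = 0.00245
  node-c: 0.225 × 0.34 = 0.0765
Normalizing constant = 0.20137.
P(node-f | evidence) = 0.039 / 0.20137 ≈ 0.194.

0.194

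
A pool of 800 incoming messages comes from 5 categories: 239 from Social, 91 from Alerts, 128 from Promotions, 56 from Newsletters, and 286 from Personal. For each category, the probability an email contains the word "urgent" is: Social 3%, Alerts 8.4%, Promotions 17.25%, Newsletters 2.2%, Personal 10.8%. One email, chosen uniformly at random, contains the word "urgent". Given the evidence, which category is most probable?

Personal

By Bayes' rule, posterior ∝ prior × likelihood:
  Social: 0.29875 × 0.03 = 0.0089625
  Alerts: 0.11375 × 0.084 = 0.009555
  Promotions: 0.16 × 0.1725 = 0.0276
  Newsletters: 0.07 × 0.022 = 0.00154
  Personal: 0.3575 × 0.108 = 0.03861
Total = 0.0862675.
Largest term belongs to Personal, so Personal is most probable.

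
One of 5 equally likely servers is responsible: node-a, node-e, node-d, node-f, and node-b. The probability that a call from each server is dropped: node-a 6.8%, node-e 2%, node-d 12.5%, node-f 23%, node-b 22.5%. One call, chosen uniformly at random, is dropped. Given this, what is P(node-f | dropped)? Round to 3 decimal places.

0.344

Since the prior is uniform, the posterior is proportional to the likelihood:
  node-a: 0.068
  node-e: 0.02
  node-d: 0.125
  node-f: 0.23
  node-b: 0.225
Normalizing constant = 0.668.
P(node-f | evidence) = 0.23 / 0.668 ≈ 0.344.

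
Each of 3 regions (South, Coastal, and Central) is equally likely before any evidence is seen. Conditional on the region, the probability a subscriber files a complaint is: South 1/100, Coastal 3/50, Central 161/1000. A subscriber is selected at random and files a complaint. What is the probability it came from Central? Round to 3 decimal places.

Since the prior is uniform, the posterior is proportional to the likelihood:
  South: 0.01
  Coastal: 0.06
  Central: 0.161
Sum = 0.231.
P(Central | evidence) = 0.161 / 0.231 ≈ 0.697.

0.697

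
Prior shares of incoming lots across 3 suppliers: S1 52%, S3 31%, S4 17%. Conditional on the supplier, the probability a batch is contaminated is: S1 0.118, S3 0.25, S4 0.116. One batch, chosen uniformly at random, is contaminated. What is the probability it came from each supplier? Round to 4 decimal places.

Unnormalized posteriors (prior × likelihood):
  S1: 0.52 × 0.118 = 0.06136
  S3: 0.31 × 0.25 = 0.0775
  S4: 0.17 × 0.116 = 0.01972
Total = 0.15858.
P(S1 | contaminated) = 0.06136/0.15858 ≈ 0.3869
P(S3 | contaminated) = 0.0775/0.15858 ≈ 0.4887
P(S4 | contaminated) = 0.01972/0.15858 ≈ 0.1244

S1 0.3869, S3 0.4887, S4 0.1244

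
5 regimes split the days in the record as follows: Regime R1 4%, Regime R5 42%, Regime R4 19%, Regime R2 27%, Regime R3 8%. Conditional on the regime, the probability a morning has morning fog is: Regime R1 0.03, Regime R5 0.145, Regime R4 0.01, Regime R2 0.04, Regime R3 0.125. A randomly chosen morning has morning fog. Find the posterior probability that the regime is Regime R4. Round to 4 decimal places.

Unnormalized posteriors (prior × likelihood):
  Regime R1: 0.04 × 0.03 = 0.0012
  Regime R5: 0.42 × 0.145 = 0.0609
  Regime R4: 0.19 × 0.01 = 0.0019
  Regime R2: 0.27 × 0.04 = 0.0108
  Regime R3: 0.08 × 0.125 = 0.01
Sum = 0.0848.
P(Regime R4 | evidence) = 0.0019 / 0.0848 ≈ 0.0224.

0.0224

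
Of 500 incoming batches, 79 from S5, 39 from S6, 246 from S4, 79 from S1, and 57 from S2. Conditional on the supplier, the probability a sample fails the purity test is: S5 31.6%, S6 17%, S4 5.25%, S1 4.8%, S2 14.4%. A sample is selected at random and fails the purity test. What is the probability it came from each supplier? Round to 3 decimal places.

Prior × likelihood for each hypothesis:
  S5: 0.158 × 0.316 = 0.049928
  S6: 0.078 × 0.17 = 0.01326
  S4: 0.492 × 0.0525 = 0.02583
  S1: 0.158 × 0.048 = 0.007584
  S2: 0.114 × 0.144 = 0.016416
Sum = 0.113018.
P(S5 | off-spec) = 0.049928/0.113018 ≈ 0.442
P(S6 | off-spec) = 0.01326/0.113018 ≈ 0.117
P(S4 | off-spec) = 0.02583/0.113018 ≈ 0.229
P(S1 | off-spec) = 0.007584/0.113018 ≈ 0.067
P(S2 | off-spec) = 0.016416/0.113018 ≈ 0.145
(Check: 0.442+0.117+0.229+0.067+0.145 = 1.000.)

S5 0.442, S6 0.117, S4 0.229, S1 0.067, S2 0.145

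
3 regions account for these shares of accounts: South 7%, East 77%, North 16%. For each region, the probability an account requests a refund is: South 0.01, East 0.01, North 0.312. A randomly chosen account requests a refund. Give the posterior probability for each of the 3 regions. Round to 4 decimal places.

South 0.0120, East 0.1320, North 0.8560

Compute prior × likelihood for every hypothesis:
  South: 0.07 × 0.01 = 0.0007
  East: 0.77 × 0.01 = 0.0077
  North: 0.16 × 0.312 = 0.04992
Total = 0.05832.
P(South | refund) = 0.0007/0.05832 ≈ 0.0120
P(East | refund) = 0.0077/0.05832 ≈ 0.1320
P(North | refund) = 0.04992/0.05832 ≈ 0.8560
(Check: 0.0120+0.1320+0.8560 = 1.0000.)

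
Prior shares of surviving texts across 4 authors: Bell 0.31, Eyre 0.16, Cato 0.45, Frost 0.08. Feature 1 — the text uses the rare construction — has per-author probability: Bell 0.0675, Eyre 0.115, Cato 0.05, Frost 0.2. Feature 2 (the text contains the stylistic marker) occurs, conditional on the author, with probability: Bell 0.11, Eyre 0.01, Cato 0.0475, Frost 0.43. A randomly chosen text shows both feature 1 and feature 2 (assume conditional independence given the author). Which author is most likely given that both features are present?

Frost

Prior × likelihood for each hypothesis:
  Bell: 0.31 × 0.0675 × 0.11 = 0.00230175
  Eyre: 0.16 × 0.115 × 0.01 = 0.000184
  Cato: 0.45 × 0.05 × 0.0475 = 0.00106875
  Frost: 0.08 × 0.2 × 0.43 = 0.00688
Sum = 0.0104345.
Largest term belongs to Frost, so Frost is most probable.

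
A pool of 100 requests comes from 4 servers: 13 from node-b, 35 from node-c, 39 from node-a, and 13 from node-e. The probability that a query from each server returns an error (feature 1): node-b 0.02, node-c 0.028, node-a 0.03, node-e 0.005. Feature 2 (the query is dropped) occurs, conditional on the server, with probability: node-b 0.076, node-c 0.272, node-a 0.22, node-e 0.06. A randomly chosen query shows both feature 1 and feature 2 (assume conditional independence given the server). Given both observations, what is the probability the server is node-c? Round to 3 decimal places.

0.487

By Bayes' rule, posterior ∝ prior × likelihood:
  node-b: 0.13 × 0.02 × 0.076 = 0.0001976
  node-c: 0.35 × 0.028 × 0.272 = 0.0026656
  node-a: 0.39 × 0.03 × 0.22 = 0.002574
  node-e: 0.13 × 0.005 × 0.06 = 0.000039
Sum = 0.0054762.
P(node-c | evidence) = 0.0026656 / 0.0054762 ≈ 0.487.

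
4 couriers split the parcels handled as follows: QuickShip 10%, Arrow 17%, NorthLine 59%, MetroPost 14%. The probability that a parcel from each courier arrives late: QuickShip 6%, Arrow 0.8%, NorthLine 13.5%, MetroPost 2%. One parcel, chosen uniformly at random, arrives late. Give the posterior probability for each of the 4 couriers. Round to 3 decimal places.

By Bayes' rule, posterior ∝ prior × likelihood:
  QuickShip: 0.1 × 0.06 = 0.006
  Arrow: 0.17 × 0.008 = 0.00136
  NorthLine: 0.59 × 0.135 = 0.07965
  MetroPost: 0.14 × 0.02 = 0.0028
Sum = 0.08981.
P(QuickShip | late) = 0.006/0.08981 ≈ 0.067
P(Arrow | late) = 0.00136/0.08981 ≈ 0.015
P(NorthLine | late) = 0.07965/0.08981 ≈ 0.887
P(MetroPost | late) = 0.0028/0.08981 ≈ 0.031
(Check: 0.067+0.015+0.887+0.031 = 1.000.)

QuickShip 0.067, Arrow 0.015, NorthLine 0.887, MetroPost 0.031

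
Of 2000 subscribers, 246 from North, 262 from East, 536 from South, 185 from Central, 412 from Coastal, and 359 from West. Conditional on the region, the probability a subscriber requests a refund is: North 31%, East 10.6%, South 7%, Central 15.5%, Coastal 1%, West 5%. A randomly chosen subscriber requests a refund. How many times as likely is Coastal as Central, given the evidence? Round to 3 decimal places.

0.144

By Bayes' rule, posterior ∝ prior × likelihood:
  North: 0.123 × 0.31 = 0.03813
  East: 0.131 × 0.106 = 0.013886
  South: 0.268 × 0.07 = 0.01876
  Central: 0.0925 × 0.155 = 0.0143375
  Coastal: 0.206 × 0.01 = 0.00206
  West: 0.1795 × 0.05 = 0.008975
Total = 0.0961485.
The ratio is 0.00206 / 0.0143375 (the normalizer cancels) = 0.144.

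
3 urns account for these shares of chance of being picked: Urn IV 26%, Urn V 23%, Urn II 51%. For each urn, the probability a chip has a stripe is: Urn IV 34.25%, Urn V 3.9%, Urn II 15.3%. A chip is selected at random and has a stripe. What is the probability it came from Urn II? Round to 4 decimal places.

Unnormalized posteriors (prior × likelihood):
  Urn IV: 0.26 × 0.3425 = 0.08905
  Urn V: 0.23 × 0.039 = 0.00897
  Urn II: 0.51 × 0.153 = 0.07803
Total = 0.17605.
P(Urn II | evidence) = 0.07803 / 0.17605 ≈ 0.4432.

0.4432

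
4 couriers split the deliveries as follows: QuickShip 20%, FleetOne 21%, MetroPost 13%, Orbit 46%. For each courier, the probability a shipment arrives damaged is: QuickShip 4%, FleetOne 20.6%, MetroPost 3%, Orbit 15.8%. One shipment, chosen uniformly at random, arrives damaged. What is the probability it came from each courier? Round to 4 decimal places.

QuickShip 0.0626, FleetOne 0.3384, MetroPost 0.0305, Orbit 0.5685

Prior × likelihood for each hypothesis:
  QuickShip: 0.2 × 0.04 = 0.008
  FleetOne: 0.21 × 0.206 = 0.04326
  MetroPost: 0.13 × 0.03 = 0.0039
  Orbit: 0.46 × 0.158 = 0.07268
Normalizing constant = 0.12784.
P(QuickShip | damaged) = 0.008/0.12784 ≈ 0.0626
P(FleetOne | damaged) = 0.04326/0.12784 ≈ 0.3384
P(MetroPost | damaged) = 0.0039/0.12784 ≈ 0.0305
P(Orbit | damaged) = 0.07268/0.12784 ≈ 0.5685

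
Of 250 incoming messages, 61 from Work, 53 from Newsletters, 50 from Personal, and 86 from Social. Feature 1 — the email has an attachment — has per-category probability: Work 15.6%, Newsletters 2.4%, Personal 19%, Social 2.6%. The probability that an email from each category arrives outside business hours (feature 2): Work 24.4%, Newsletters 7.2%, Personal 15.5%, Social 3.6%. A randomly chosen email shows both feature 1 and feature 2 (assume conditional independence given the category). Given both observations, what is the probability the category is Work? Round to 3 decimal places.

Unnormalized posteriors (prior × likelihood):
  Work: 0.244 × 0.156 × 0.244 = 0.009287616
  Newsletters: 0.212 × 0.024 × 0.072 = 0.000366336
  Personal: 0.2 × 0.19 × 0.155 = 0.00589
  Social: 0.344 × 0.026 × 0.036 = 0.000321984
Total = 0.015865936.
P(Work | evidence) = 0.009287616 / 0.015865936 ≈ 0.585.

0.585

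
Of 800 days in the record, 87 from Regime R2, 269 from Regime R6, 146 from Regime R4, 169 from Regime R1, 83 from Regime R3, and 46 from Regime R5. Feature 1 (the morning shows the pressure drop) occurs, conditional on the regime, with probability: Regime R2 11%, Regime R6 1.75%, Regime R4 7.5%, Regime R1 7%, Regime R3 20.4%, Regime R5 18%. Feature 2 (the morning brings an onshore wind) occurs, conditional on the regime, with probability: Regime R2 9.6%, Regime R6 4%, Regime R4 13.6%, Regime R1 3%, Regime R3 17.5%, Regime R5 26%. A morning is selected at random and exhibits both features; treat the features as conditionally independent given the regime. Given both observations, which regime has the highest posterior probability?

By Bayes' rule, posterior ∝ prior × likelihood:
  Regime R2: 0.10875 × 0.11 × 0.096 = 0.0011484
  Regime R6: 0.33625 × 0.0175 × 0.04 = 0.000235375
  Regime R4: 0.1825 × 0.075 × 0.136 = 0.0018615
  Regime R1: 0.21125 × 0.07 × 0.03 = 0.000443625
  Regime R3: 0.10375 × 0.204 × 0.175 = 0.003703875
  Regime R5: 0.0575 × 0.18 × 0.26 = 0.002691
Sum = 0.010083775.
Largest term belongs to Regime R3, so Regime R3 is most probable.

Regime R3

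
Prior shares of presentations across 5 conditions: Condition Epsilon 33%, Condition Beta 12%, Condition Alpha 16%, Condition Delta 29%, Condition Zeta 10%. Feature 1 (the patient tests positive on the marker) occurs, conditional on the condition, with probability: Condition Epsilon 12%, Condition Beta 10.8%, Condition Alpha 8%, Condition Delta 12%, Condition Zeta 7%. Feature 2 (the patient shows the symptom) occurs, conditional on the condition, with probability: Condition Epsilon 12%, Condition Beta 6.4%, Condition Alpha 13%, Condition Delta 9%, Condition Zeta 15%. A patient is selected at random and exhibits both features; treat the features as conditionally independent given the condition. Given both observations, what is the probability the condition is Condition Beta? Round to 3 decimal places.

Prior × likelihood for each hypothesis:
  Condition Epsilon: 0.33 × 0.12 × 0.12 = 0.004752
  Condition Beta: 0.12 × 0.108 × 0.064 = 0.00082944
  Condition Alpha: 0.16 × 0.08 × 0.13 = 0.001664
  Condition Delta: 0.29 × 0.12 × 0.09 = 0.003132
  Condition Zeta: 0.1 × 0.07 × 0.15 = 0.00105
Sum = 0.01142744.
P(Condition Beta | evidence) = 0.00082944 / 0.01142744 ≈ 0.073.

0.073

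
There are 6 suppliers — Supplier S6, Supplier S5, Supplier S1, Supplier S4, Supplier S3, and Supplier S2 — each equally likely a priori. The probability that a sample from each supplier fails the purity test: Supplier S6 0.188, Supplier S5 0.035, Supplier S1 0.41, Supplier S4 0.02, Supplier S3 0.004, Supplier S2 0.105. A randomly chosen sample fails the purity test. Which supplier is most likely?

Supplier S1

With a uniform prior (1/6 each), posterior ∝ likelihood:
  Supplier S6: 0.188
  Supplier S5: 0.035
  Supplier S1: 0.41
  Supplier S4: 0.02
  Supplier S3: 0.004
  Supplier S2: 0.105
Sum = 0.762.
Largest term belongs to Supplier S1, so Supplier S1 is most probable.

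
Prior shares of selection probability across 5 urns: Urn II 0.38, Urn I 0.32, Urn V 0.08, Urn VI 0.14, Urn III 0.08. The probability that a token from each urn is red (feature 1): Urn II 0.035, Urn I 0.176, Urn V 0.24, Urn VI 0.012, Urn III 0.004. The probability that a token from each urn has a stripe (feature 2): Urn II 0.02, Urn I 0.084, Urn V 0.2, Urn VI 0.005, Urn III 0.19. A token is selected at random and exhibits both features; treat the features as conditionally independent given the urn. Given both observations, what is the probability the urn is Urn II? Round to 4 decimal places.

By Bayes' rule, posterior ∝ prior × likelihood:
  Urn II: 0.38 × 0.035 × 0.02 = 0.000266
  Urn I: 0.32 × 0.176 × 0.084 = 0.00473088
  Urn V: 0.08 × 0.24 × 0.2 = 0.00384
  Urn VI: 0.14 × 0.012 × 0.005 = 0.0000084
  Urn III: 0.08 × 0.004 × 0.19 = 0.0000608
Sum = 0.00890608.
P(Urn II | evidence) = 0.000266 / 0.00890608 ≈ 0.0299.

0.0299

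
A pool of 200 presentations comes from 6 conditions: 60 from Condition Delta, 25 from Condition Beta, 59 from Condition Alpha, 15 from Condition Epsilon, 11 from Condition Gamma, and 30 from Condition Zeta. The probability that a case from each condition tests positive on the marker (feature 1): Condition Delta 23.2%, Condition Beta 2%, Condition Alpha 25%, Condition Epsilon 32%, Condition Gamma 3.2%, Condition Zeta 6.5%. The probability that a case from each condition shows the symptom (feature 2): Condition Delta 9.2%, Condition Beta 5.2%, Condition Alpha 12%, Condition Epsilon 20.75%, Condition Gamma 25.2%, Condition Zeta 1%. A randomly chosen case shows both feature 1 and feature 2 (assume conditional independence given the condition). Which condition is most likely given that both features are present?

Prior × likelihood for each hypothesis:
  Condition Delta: 0.3 × 0.232 × 0.092 = 0.0064032
  Condition Beta: 0.125 × 0.02 × 0.052 = 0.00013
  Condition Alpha: 0.295 × 0.25 × 0.12 = 0.00885
  Condition Epsilon: 0.075 × 0.32 × 0.2075 = 0.00498
  Condition Gamma: 0.055 × 0.032 × 0.252 = 0.00044352
  Condition Zeta: 0.15 × 0.065 × 0.01 = 0.0000975
Total = 0.02090422.
Largest term belongs to Condition Alpha, so Condition Alpha is most probable.

Condition Alpha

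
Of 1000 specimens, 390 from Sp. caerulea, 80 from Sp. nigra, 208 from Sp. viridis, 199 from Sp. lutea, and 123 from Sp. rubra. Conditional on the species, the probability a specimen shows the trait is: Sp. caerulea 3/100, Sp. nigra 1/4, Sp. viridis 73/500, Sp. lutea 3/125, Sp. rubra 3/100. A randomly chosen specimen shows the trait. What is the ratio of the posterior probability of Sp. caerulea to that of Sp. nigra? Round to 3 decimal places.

0.585

Compute prior × likelihood for every hypothesis:
  Sp. caerulea: 0.39 × 0.03 = 0.0117
  Sp. nigra: 0.08 × 0.25 = 0.02
  Sp. viridis: 0.208 × 0.146 = 0.030368
  Sp. lutea: 0.199 × 0.024 = 0.004776
  Sp. rubra: 0.123 × 0.03 = 0.00369
Total = 0.070534.
The ratio is 0.0117 / 0.02 (the normalizer cancels) = 0.585.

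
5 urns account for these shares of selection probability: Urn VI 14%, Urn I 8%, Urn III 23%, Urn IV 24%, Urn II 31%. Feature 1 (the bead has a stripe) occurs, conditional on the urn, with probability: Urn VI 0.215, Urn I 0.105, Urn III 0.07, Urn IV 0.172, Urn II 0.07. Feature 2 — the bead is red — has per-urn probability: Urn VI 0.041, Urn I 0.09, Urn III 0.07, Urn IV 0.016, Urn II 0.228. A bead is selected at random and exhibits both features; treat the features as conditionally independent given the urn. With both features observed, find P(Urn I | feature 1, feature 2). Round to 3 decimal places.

Unnormalized posteriors (prior × likelihood):
  Urn VI: 0.14 × 0.215 × 0.041 = 0.0012341
  Urn I: 0.08 × 0.105 × 0.09 = 0.000756
  Urn III: 0.23 × 0.07 × 0.07 = 0.001127
  Urn IV: 0.24 × 0.172 × 0.016 = 0.00066048
  Urn II: 0.31 × 0.07 × 0.228 = 0.0049476
Sum = 0.00872518.
P(Urn I | evidence) = 0.000756 / 0.00872518 ≈ 0.087.

0.087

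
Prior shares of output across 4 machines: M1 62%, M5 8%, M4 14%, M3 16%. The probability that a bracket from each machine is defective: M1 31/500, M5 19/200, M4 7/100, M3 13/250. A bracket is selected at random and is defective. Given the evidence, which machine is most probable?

M1

Unnormalized posteriors (prior × likelihood):
  M1: 0.62 × 0.062 = 0.03844
  M5: 0.08 × 0.095 = 0.0076
  M4: 0.14 × 0.07 = 0.0098
  M3: 0.16 × 0.052 = 0.00832
Normalizing constant = 0.06416.
Largest term belongs to M1, so M1 is most probable.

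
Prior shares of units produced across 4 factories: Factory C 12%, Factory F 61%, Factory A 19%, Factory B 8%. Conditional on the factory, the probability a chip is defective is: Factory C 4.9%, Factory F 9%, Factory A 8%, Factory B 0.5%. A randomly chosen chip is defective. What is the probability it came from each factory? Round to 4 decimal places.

By Bayes' rule, posterior ∝ prior × likelihood:
  Factory C: 0.12 × 0.049 = 0.00588
  Factory F: 0.61 × 0.09 = 0.0549
  Factory A: 0.19 × 0.08 = 0.0152
  Factory B: 0.08 × 0.005 = 0.0004
Sum = 0.07638.
P(Factory C | defective) = 0.00588/0.07638 ≈ 0.0770
P(Factory F | defective) = 0.0549/0.07638 ≈ 0.7188
P(Factory A | defective) = 0.0152/0.07638 ≈ 0.1990
P(Factory B | defective) = 0.0004/0.07638 ≈ 0.0052

Factory C 0.0770, Factory F 0.7188, Factory A 0.1990, Factory B 0.0052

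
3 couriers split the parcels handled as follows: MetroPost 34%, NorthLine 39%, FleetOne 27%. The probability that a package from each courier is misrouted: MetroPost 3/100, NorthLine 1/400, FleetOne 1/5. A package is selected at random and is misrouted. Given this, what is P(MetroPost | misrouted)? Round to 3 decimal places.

0.157

Compute prior × likelihood for every hypothesis:
  MetroPost: 0.34 × 0.03 = 0.0102
  NorthLine: 0.39 × 0.0025 = 0.000975
  FleetOne: 0.27 × 0.2 = 0.054
Sum = 0.065175.
P(MetroPost | evidence) = 0.0102 / 0.065175 ≈ 0.157.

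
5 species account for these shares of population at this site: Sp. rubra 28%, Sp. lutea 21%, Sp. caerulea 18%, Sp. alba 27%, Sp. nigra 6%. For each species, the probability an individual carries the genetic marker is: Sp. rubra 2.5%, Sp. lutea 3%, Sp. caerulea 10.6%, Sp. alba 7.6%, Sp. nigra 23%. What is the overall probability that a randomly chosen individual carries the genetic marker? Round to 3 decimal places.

0.067

Prior × likelihood for each hypothesis:
  Sp. rubra: 0.28 × 0.025 = 0.007
  Sp. lutea: 0.21 × 0.03 = 0.0063
  Sp. caerulea: 0.18 × 0.106 = 0.01908
  Sp. alba: 0.27 × 0.076 = 0.02052
  Sp. nigra: 0.06 × 0.23 = 0.0138
P(marker) = 0.007 + 0.0063 + 0.01908 + 0.02052 + 0.0138 = 0.0667 → 0.067.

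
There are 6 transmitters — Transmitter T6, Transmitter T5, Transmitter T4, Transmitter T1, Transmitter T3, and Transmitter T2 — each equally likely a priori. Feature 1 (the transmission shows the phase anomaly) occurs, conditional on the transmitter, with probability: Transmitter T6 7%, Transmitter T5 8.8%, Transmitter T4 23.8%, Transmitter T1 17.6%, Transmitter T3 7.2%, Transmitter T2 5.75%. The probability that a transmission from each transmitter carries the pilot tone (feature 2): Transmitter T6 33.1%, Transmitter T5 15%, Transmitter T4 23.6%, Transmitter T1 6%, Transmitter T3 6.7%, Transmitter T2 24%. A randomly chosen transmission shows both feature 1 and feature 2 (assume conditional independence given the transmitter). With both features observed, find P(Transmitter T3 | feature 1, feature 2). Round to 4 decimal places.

Since the prior is uniform, the posterior is proportional to the likelihood:
  Transmitter T6: 0.07 × 0.331 = 0.02317
  Transmitter T5: 0.088 × 0.15 = 0.0132
  Transmitter T4: 0.238 × 0.236 = 0.056168
  Transmitter T1: 0.176 × 0.06 = 0.01056
  Transmitter T3: 0.072 × 0.067 = 0.004824
  Transmitter T2: 0.0575 × 0.24 = 0.0138
Total = 0.121722.
P(Transmitter T3 | evidence) = 0.004824 / 0.121722 ≈ 0.0396.

0.0396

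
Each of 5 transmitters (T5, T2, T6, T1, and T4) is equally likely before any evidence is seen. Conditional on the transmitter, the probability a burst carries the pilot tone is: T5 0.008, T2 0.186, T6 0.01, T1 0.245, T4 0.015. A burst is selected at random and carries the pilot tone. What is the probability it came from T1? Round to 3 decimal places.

0.528

Since the prior is uniform, the posterior is proportional to the likelihood:
  T5: 0.008
  T2: 0.186
  T6: 0.01
  T1: 0.245
  T4: 0.015
Normalizing constant = 0.464.
P(T1 | evidence) = 0.245 / 0.464 ≈ 0.528.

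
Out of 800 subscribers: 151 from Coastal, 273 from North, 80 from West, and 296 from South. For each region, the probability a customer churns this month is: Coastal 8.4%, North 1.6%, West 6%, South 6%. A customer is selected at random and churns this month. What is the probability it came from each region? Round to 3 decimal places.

By Bayes' rule, posterior ∝ prior × likelihood:
  Coastal: 0.18875 × 0.084 = 0.015855
  North: 0.34125 × 0.016 = 0.00546
  West: 0.1 × 0.06 = 0.006
  South: 0.37 × 0.06 = 0.0222
Total = 0.049515.
P(Coastal | churn) = 0.015855/0.049515 ≈ 0.320
P(North | churn) = 0.00546/0.049515 ≈ 0.110
P(West | churn) = 0.006/0.049515 ≈ 0.121
P(South | churn) = 0.0222/0.049515 ≈ 0.448
(Check: 0.320+0.110+0.121+0.448 = 0.999.)

Coastal 0.320, North 0.110, West 0.121, South 0.448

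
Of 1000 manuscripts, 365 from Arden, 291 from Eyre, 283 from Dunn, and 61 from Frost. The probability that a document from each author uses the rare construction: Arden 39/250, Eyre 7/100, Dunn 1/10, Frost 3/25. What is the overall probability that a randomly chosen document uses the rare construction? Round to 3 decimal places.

Unnormalized posteriors (prior × likelihood):
  Arden: 0.365 × 0.156 = 0.05694
  Eyre: 0.291 × 0.07 = 0.02037
  Dunn: 0.283 × 0.1 = 0.0283
  Frost: 0.061 × 0.12 = 0.00732
P(rare-form) = 0.05694 + 0.02037 + 0.0283 + 0.00732 = 0.11293 → 0.113.

0.113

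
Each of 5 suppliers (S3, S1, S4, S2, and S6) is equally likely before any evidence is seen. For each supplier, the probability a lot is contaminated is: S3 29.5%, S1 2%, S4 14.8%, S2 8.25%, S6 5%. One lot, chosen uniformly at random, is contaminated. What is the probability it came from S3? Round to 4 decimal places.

Since the prior is uniform, the posterior is proportional to the likelihood:
  S3: 0.295
  S1: 0.02
  S4: 0.148
  S2: 0.0825
  S6: 0.05
Normalizing constant = 0.5955.
P(S3 | evidence) = 0.295 / 0.5955 ≈ 0.4954.

0.4954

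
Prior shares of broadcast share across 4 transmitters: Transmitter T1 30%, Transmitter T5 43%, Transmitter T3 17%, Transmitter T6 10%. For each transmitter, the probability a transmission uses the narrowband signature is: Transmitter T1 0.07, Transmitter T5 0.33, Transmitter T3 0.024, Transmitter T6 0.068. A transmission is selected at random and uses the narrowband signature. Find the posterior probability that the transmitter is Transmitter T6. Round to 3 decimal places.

Compute prior × likelihood for every hypothesis:
  Transmitter T1: 0.3 × 0.07 = 0.021
  Transmitter T5: 0.43 × 0.33 = 0.1419
  Transmitter T3: 0.17 × 0.024 = 0.00408
  Transmitter T6: 0.1 × 0.068 = 0.0068
Total = 0.17378.
P(Transmitter T6 | evidence) = 0.0068 / 0.17378 ≈ 0.039.

0.039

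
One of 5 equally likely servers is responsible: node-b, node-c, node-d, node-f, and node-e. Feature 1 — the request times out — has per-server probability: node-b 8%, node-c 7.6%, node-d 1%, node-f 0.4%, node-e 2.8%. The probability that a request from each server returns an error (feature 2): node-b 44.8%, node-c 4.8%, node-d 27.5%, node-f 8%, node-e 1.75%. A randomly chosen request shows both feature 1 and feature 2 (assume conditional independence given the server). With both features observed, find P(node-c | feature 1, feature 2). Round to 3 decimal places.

0.085

Since the prior is uniform, the posterior is proportional to the likelihood:
  node-b: 0.08 × 0.448 = 0.03584
  node-c: 0.076 × 0.048 = 0.003648
  node-d: 0.01 × 0.275 = 0.00275
  node-f: 0.004 × 0.08 = 0.00032
  node-e: 0.028 × 0.0175 = 0.00049
Sum = 0.043048.
P(node-c | evidence) = 0.003648 / 0.043048 ≈ 0.085.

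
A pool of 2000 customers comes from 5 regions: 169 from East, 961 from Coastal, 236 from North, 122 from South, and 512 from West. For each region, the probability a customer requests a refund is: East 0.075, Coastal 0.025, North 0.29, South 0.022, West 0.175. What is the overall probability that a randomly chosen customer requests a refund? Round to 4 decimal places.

Unnormalized posteriors (prior × likelihood):
  East: 0.0845 × 0.075 = 0.0063375
  Coastal: 0.4805 × 0.025 = 0.0120125
  North: 0.118 × 0.29 = 0.03422
  South: 0.061 × 0.022 = 0.001342
  West: 0.256 × 0.175 = 0.0448
P(refund) = 0.0063375 + 0.0120125 + 0.03422 + 0.001342 + 0.0448 = 0.098712 → 0.0987.

0.0987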